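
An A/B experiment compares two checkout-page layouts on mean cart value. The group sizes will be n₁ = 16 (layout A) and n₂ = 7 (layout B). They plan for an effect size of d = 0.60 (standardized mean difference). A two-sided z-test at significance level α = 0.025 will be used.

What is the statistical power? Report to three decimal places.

Noncentrality parameter: δ = d / √(1/n₁ + 1/n₂) = 0.60 / √(1/16 + 1/7) = 1.3240
Two-sided α = 0.025 → critical value z_{0.0125} = 2.241.
Power = Φ(δ − 2.241) + Φ(−δ − 2.241) = Φ(-0.917) + Φ(-3.565) = 0.1795 + 0.0002 = 0.1797.

Power ≈ 0.180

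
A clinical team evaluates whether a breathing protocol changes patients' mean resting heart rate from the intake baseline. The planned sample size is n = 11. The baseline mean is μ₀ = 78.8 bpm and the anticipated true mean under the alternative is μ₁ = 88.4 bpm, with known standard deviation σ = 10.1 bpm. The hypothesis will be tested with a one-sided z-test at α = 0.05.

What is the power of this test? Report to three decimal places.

Power ≈ 0.934

Standardized effect: d = |μ₁ − μ₀| / σ = |88.4 − 78.8| / 10.1 = 0.9505
Noncentrality parameter: δ = d·√n = 0.9505 × √11 = 3.1524
One-sided α = 0.05 → critical value z_{0.05} = 1.645.
Power = Φ(δ − 1.645) = Φ(1.508) = 0.9342.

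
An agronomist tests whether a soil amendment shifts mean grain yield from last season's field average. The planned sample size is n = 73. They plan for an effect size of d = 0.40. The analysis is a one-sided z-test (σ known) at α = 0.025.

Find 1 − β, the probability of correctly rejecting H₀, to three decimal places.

Noncentrality parameter: δ = d·√n = 0.40 × √73 = 3.4176
One-sided α = 0.025 → critical value z_{0.025} = 1.960.
Power = P(Z > 1.960 − δ) = Φ(1.458) = 0.9275.

Power ≈ 0.928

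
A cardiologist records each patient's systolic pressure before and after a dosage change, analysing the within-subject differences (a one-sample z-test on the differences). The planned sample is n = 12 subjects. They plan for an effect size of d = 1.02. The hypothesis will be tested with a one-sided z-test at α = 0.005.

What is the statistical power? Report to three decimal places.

Power ≈ 0.831

Noncentrality parameter: δ = d·√n = 1.02 × √12 = 3.5334
Critical value for a one-sided test at α = 0.005: z_α = 2.576.
Power = P(Z > 2.576 − δ) = Φ(0.958) = 0.8309.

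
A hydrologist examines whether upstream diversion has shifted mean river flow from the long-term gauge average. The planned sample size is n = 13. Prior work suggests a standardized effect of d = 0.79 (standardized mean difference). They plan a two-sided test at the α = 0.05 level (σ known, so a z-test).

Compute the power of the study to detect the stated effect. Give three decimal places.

Power ≈ 0.813

Noncentrality parameter: δ = d·√n = 0.79 × √13 = 2.8484
Two-sided α = 0.05 → critical value z_{0.025} = 1.960.
Power = Φ(δ − 1.960) + Φ(−δ − 1.960) = Φ(0.888) + Φ(-4.808) = 0.8128 + 0.0000 = 0.8128.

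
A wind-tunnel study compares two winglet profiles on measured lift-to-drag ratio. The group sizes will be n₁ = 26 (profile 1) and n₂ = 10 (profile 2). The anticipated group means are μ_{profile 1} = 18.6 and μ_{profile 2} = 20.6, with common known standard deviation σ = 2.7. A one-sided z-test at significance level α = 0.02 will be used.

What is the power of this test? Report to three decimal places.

Power ≈ 0.475

Standardized effect: d = |μ_{profile 1} − μ_{profile 2}| / σ = |18.6 − 20.6| / 2.7 = 0.7407
Noncentrality parameter: λ = d / √(1/n₁ + 1/n₂) = 0.7407 / √(1/26 + 1/10) = 1.9907
Critical value for a one-sided test at α = 0.02: z_α = 2.054.
Power = Φ(λ − 2.054) = Φ(-0.063) = 0.4749.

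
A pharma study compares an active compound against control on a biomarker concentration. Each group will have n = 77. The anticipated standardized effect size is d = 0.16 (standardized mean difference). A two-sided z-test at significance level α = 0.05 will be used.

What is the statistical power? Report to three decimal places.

Power ≈ 0.168

Noncentrality parameter: δ = d·√(n/2) = 0.16 × √(77/2) = 0.9928
Critical value for a two-sided test at α = 0.05: z_{α/2} = 1.960.
Power = Φ(δ − 1.960) + Φ(−δ − 1.960) = Φ(-0.967) + Φ(-2.953) = 0.1667 + 0.0016 = 0.1683.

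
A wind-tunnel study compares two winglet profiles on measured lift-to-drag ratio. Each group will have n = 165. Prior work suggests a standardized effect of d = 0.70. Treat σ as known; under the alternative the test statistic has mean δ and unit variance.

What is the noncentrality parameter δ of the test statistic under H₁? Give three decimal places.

δ ≈ 6.358

δ = d·√(n/2) = 0.70 × √(165/2) = 6.3581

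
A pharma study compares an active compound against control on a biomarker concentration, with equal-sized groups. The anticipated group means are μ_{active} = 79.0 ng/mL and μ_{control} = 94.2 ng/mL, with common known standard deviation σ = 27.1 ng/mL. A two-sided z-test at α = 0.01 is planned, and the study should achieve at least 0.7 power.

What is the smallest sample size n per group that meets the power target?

Standardized effect: d = |μ_{active} − μ_{control}| / σ = |79.0 − 94.2| / 27.1 = 0.5609
Set Φ(δ − 2.576) = 0.7; then δ − 2.576 = Φ⁻¹(0.7) = 0.524, giving δ = 3.100.
(Ignoring the negligible lower-tail rejection probability gives the usual closed-form inversion.)
δ = d·√(n/2) ⇒ n = 2(δ/d)² = 2 × (3.100 / 0.5609)² = 61.10.
Rounding up, n = 62 per group.

n = 62 per group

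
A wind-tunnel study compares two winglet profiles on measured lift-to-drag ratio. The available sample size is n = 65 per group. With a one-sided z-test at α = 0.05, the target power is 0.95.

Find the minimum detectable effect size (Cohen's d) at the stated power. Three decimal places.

Required noncentrality: δ = z_{0.05} + z_{0.05} = 1.645 + 1.645 = 3.290.
δ = d·√(n/2) ⇒ d = δ/√(n/2) = 3.290/√(65/2) = 0.5771.

d ≈ 0.577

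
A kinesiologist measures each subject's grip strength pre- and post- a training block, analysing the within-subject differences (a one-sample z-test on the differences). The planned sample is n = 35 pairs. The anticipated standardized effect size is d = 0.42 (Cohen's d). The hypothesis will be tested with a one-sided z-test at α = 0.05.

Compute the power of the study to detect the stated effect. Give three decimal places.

Noncentrality parameter: δ = d·√n = 0.42 × √35 = 2.4848
One-sided α = 0.05 → critical value z_{0.05} = 1.645.
Power = P(Z > 1.645 − δ) = Φ(0.840) = 0.7995.

Power ≈ 0.800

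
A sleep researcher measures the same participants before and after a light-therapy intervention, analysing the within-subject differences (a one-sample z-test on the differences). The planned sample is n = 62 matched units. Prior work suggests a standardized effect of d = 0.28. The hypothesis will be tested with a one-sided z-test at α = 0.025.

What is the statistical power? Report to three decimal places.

Noncentrality parameter: λ = d·√n = 0.28 × √62 = 2.2047
Critical value for a one-sided test at α = 0.025: z_α = 1.960.
Power = P(Z > 1.960 − λ) = Φ(0.245) = 0.5967.

Power ≈ 0.597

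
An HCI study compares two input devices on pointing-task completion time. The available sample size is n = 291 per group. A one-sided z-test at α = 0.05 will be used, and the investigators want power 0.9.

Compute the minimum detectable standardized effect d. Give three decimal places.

Required noncentrality: δ = z_{0.05} + z_{0.10} = 1.645 + 1.282 = 2.926.
δ = d·√(n/2) ⇒ d = δ/√(n/2) = 2.926/√(291/2) = 0.2426.

d ≈ 0.243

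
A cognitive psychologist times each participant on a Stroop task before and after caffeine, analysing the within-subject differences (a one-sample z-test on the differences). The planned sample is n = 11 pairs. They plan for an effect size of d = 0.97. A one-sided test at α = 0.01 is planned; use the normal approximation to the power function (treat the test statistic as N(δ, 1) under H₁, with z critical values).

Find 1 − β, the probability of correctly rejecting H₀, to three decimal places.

Noncentrality parameter: δ = d·√n = 0.97 × √11 = 3.2171
Critical value for a one-sided test at α = 0.01: z_α = 2.326.
Power = P(Z > 2.326 − δ) = Φ(0.891) = 0.8135.

Power ≈ 0.813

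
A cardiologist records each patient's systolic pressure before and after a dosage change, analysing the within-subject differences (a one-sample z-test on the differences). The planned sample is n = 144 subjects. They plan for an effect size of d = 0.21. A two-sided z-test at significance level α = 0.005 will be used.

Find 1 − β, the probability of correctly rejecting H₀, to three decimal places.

Noncentrality parameter: δ = d·√n = 0.21 × √144 = 2.5200
Two-sided α = 0.005 → critical value z_{0.0025} = 2.807.
Power = Φ(δ − 2.807) + Φ(−δ − 2.807) = Φ(-0.287) + Φ(-5.327) = 0.3870 + 0.0000 = 0.3870.

Power ≈ 0.387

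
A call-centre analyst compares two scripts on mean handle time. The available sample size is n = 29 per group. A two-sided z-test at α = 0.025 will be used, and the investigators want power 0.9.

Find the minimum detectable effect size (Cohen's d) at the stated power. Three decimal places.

Required noncentrality: δ = z_{0.0125} + z_{0.10} = 2.241 + 1.282 = 3.523.
(The second rejection-region term Φ(−δ − z_{α/2}) is negligible and dropped.)
δ = d·√(n/2) ⇒ d = δ/√(n/2) = 3.523/√(29/2) = 0.9252.

d ≈ 0.925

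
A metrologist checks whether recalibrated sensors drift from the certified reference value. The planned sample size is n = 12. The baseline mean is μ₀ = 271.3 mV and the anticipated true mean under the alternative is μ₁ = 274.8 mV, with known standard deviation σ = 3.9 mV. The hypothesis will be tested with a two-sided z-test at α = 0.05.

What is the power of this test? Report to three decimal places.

Power ≈ 0.875

Standardized effect: d = |μ₁ − μ₀| / σ = |274.8 − 271.3| / 3.9 = 0.8974
Noncentrality parameter: δ = d·√n = 0.8974 × √12 = 3.1088
Two-sided α = 0.05 → critical value z_{0.025} = 1.960.
Power = Φ(δ − 1.960) + Φ(−δ − 1.960) = Φ(1.149) + Φ(-5.069) = 0.8747 + 0.0000 = 0.8747.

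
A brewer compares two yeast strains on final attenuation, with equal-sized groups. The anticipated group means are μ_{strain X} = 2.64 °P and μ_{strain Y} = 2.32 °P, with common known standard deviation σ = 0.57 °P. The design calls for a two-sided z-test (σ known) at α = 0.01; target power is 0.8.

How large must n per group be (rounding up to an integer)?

n = 75 per group

Standardized effect: d = |μ_{strain X} − μ_{strain Y}| / σ = |2.64 − 2.32| / 0.57 = 0.5614
Set Φ(δ − 2.576) = 0.8; then δ − 2.576 = Φ⁻¹(0.8) = 0.842, giving δ = 3.417.
(For δ > 0 the lower-tail rejection region contributes negligibly to power, so the one-term inversion is standard.)
δ = d·√(n/2) ⇒ n = 2(δ/d)² = 2 × (3.417 / 0.5614)² = 74.11.
Round up to the next whole unit.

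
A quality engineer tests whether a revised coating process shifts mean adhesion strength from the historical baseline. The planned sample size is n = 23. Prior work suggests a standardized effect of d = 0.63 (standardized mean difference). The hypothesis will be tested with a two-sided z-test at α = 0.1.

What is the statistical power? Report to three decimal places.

Power ≈ 0.916

Noncentrality parameter: δ = d·√n = 0.63 × √23 = 3.0214
Two-sided α = 0.1 → critical value z_{0.05} = 1.645.
Power = Φ(δ − 1.645) + Φ(−δ − 1.645) = Φ(1.377) + Φ(-4.666) = 0.9157 + 0.0000 = 0.9157.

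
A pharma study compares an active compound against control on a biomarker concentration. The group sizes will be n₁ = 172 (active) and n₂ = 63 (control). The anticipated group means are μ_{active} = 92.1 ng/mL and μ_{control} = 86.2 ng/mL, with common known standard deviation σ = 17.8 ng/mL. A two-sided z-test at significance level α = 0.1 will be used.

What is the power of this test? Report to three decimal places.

Power ≈ 0.728

Standardized effect: d = |μ_{active} − μ_{control}| / σ = |92.1 − 86.2| / 17.8 = 0.3315
Noncentrality parameter: λ = d / √(1/n₁ + 1/n₂) = 0.3315 / √(1/172 + 1/63) = 2.2508
Two-sided α = 0.1 → critical value z_{0.05} = 1.645.
Power = Φ(λ − 1.645) + Φ(−λ − 1.645) = Φ(0.606) + Φ(-3.896) = 0.7277 + 0.0000 = 0.7278.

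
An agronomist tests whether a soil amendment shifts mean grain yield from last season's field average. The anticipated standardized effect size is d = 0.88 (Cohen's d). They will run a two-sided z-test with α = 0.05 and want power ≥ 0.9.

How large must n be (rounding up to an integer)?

Set Φ(δ − 1.960) = 0.9; then δ − 1.960 = Φ⁻¹(0.9) = 1.282, giving δ = 3.242.
(Ignoring the negligible lower-tail rejection probability gives the usual closed-form inversion.)
δ = d·√n ⇒ n = (δ/d)² = (3.242 / 0.88)² = 13.57.
Rounding up, n = 14.

n = 14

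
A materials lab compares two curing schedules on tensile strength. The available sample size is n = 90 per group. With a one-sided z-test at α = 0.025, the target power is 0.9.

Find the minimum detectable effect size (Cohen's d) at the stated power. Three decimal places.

Need Φ(δ − 1.960) = 0.9, so δ = 1.960 + 1.282 = 3.242.
δ = d·√(n/2) ⇒ d = δ/√(n/2) = 3.242/√(90/2) = 0.4832.

d ≈ 0.483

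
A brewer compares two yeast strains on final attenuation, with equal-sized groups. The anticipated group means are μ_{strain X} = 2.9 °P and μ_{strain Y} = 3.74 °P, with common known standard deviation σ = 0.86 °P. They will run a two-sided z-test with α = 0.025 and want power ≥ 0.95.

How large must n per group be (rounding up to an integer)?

n = 32 per group

Standardized effect: d = |μ_{strain X} − μ_{strain Y}| / σ = |2.9 − 3.74| / 0.86 = 0.9767
For power 0.95 need Φ(δ − z_{0.0125}) = 0.95, so δ = z_{0.0125} + z_{0.05} = 2.241 + 1.645 = 3.886.
(The Φ(−δ − z_{α/2}) term is vanishingly small for δ > 0 and is dropped in the standard sample-size formula.)
δ = d·√(n/2) ⇒ n = 2(δ/d)² = 2 × (3.886 / 0.9767)² = 31.66.
Rounding up, n = 32 per group.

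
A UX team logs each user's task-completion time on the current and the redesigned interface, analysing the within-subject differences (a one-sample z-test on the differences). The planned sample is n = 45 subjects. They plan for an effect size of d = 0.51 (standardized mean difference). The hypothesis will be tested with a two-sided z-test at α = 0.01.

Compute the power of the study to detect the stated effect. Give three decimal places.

Power ≈ 0.801

Noncentrality parameter: δ = d·√n = 0.51 × √45 = 3.4212
Two-sided α = 0.01 → critical value z_{0.005} = 2.576.
Power = Φ(δ − 2.576) + Φ(−δ − 2.576) = Φ(0.845) + Φ(-5.997) = 0.8010 + 0.0000 = 0.8010.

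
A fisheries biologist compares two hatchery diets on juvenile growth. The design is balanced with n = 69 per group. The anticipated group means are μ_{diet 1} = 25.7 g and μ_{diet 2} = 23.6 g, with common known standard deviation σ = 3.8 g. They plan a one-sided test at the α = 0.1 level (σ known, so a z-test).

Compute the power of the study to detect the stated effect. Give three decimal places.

Power ≈ 0.975

Standardized effect: d = |μ_{diet 1} − μ_{diet 2}| / σ = |25.7 − 23.6| / 3.8 = 0.5526
Noncentrality parameter: δ = d·√(n/2) = 0.5526 × √(69/2) = 3.2460
Critical value for a one-sided test at α = 0.1: z_α = 1.282.
Power = Φ(δ − 1.282) = Φ(1.964) = 0.9753.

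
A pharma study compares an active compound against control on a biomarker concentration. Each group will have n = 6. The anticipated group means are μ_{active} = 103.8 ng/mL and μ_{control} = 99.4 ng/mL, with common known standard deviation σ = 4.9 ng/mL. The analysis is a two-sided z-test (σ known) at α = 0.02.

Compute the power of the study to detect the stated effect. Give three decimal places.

Power ≈ 0.220

Standardized effect: d = |μ_{active} − μ_{control}| / σ = |103.8 − 99.4| / 4.9 = 0.8980
Noncentrality parameter: δ = d·√(n/2) = 0.8980 × √(6/2) = 1.5553
Critical value for a two-sided test at α = 0.02: z_{α/2} = 2.326.
Power = Φ(δ − 2.326) + Φ(−δ − 2.326) = Φ(-0.771) + Φ(-3.882) = 0.2203 + 0.0001 = 0.2204.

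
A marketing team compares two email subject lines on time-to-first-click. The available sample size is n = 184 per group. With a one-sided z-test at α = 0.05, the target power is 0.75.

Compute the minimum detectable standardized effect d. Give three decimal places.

d ≈ 0.242

Need Φ(δ − 1.645) = 0.75, so δ = 1.645 + 0.674 = 2.319.
δ = d·√(n/2) ⇒ d = δ/√(n/2) = 2.319/√(184/2) = 0.2418.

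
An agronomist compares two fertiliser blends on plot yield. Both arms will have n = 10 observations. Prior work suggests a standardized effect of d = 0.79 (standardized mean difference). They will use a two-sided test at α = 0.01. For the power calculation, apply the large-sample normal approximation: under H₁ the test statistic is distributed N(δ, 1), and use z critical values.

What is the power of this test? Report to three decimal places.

Noncentrality parameter: δ = d·√(n/2) = 0.79 × √(10/2) = 1.7665
Two-sided α = 0.01 → critical value z_{0.005} = 2.576.
Power = Φ(δ − 2.576) + Φ(−δ − 2.576) = Φ(-0.809) + Φ(-4.342) = 0.2092 + 0.0000 = 0.2092.

Power ≈ 0.209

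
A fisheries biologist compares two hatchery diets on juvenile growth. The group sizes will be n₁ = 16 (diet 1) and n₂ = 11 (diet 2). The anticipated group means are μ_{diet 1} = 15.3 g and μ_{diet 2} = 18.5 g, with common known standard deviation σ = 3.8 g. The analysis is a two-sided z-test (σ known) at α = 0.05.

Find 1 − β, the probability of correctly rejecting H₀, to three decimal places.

Power ≈ 0.575

Standardized effect: d = |μ_{diet 1} − μ_{diet 2}| / σ = |15.3 − 18.5| / 3.8 = 0.8421
Noncentrality parameter: δ = d / √(1/n₁ + 1/n₂) = 0.8421 / √(1/16 + 1/11) = 2.1500
Critical value for a two-sided test at α = 0.05: z_{α/2} = 1.960.
Power = Φ(δ − 1.960) + Φ(−δ − 1.960) = Φ(0.190) + Φ(-4.110) = 0.5754 + 0.0000 = 0.5754.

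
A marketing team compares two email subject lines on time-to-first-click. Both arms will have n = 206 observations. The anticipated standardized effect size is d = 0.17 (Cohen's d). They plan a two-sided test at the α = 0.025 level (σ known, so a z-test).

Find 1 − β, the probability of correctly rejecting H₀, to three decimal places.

Power ≈ 0.303

Noncentrality parameter: δ = d·√(n/2) = 0.17 × √(206/2) = 1.7253
Two-sided α = 0.025 → critical value z_{0.0125} = 2.241.
Power = Φ(δ − 2.241) + Φ(−δ − 2.241) = Φ(-0.516) + Φ(-3.967) = 0.3029 + 0.0000 = 0.3029.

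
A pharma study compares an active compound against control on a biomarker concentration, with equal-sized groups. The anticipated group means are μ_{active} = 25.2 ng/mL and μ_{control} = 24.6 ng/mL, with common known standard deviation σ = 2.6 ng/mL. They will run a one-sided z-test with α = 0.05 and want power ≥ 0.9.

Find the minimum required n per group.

Standardized effect: d = |μ_{active} − μ_{control}| / σ = |25.2 − 24.6| / 2.6 = 0.2308
Set Φ(δ − 1.645) = 0.9; then δ − 1.645 = Φ⁻¹(0.9) = 1.282, giving δ = 2.926.
δ = d·√(n/2) ⇒ n = 2(δ/d)² = 2 × (2.926 / 0.2308)² = 321.62.
Rounding up, n = 322 per group.

n = 322 per group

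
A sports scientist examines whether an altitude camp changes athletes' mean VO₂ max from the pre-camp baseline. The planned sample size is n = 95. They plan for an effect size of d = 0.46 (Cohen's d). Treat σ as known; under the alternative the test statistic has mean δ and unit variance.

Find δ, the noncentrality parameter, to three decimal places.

δ = d·√n = 0.46 × √95 = 4.4835

δ ≈ 4.484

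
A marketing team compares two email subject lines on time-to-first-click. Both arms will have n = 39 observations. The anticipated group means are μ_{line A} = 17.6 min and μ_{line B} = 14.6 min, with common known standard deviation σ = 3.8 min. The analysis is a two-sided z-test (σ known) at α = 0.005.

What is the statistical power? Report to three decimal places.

Standardized effect: d = |μ_{line A} − μ_{line B}| / σ = |17.6 − 14.6| / 3.8 = 0.7895
Noncentrality parameter: δ = d·√(n/2) = 0.7895 × √(39/2) = 3.4862
Two-sided α = 0.005 → critical value z_{0.0025} = 2.807.
Power = Φ(δ − 2.807) + Φ(−δ − 2.807) = Φ(0.679) + Φ(-6.293) = 0.7515 + 0.0000 = 0.7515.

Power ≈ 0.751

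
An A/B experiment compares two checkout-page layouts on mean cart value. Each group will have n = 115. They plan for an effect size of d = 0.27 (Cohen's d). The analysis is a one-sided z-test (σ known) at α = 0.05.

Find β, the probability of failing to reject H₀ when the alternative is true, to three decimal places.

Noncentrality parameter: λ = d·√(n/2) = 0.27 × √(115/2) = 2.0474
One-sided α = 0.05 → critical value z_{0.05} = 1.645.
Power = P(Z > 1.645 − λ) = Φ(0.403) = 0.6564.
Type II error: β = 1 − power = 1 − 0.6564 = 0.3436.

β ≈ 0.344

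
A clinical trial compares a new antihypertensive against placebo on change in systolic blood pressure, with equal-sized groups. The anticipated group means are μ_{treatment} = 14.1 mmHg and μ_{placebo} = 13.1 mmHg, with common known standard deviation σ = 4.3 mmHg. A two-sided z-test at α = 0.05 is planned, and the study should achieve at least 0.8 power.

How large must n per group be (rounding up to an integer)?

n = 291 per group

Standardized effect: d = |μ_{treatment} − μ_{placebo}| / σ = |14.1 − 13.1| / 4.3 = 0.2326
Set Φ(δ − 1.960) = 0.8; then δ − 1.960 = Φ⁻¹(0.8) = 0.842, giving δ = 2.802.
(Ignoring the negligible lower-tail rejection probability gives the usual closed-form inversion.)
δ = d·√(n/2) ⇒ n = 2(δ/d)² = 2 × (2.802 / 0.2326)² = 290.25.
Round up to the next whole unit.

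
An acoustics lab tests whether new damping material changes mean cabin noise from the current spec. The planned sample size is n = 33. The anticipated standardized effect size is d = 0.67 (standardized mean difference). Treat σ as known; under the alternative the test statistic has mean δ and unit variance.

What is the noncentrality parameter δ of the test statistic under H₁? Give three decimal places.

The noncentrality parameter scales effect size by the design's sample-size factor: δ = d·√n = 0.67 × √33 = 3.8489

δ ≈ 3.849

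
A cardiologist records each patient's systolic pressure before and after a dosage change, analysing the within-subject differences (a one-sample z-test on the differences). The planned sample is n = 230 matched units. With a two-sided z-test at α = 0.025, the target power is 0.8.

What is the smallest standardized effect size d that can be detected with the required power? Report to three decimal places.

d ≈ 0.203

Need Φ(δ − 2.241) = 0.8, so δ = 2.241 + 0.842 = 3.083.
(The second rejection-region term Φ(−δ − z_{α/2}) is negligible and dropped.)
δ = d·√n ⇒ d = δ/√n = 3.083/√230 = 0.2033.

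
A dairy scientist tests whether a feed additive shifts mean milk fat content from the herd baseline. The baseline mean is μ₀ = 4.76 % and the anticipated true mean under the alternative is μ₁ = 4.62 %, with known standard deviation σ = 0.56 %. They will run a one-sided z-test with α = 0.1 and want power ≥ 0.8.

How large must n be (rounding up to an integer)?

Standardized effect: d = |μ₁ − μ₀| / σ = |4.62 − 4.76| / 0.56 = 0.2500
Set Φ(δ − 1.282) = 0.8; then δ − 1.282 = Φ⁻¹(0.8) = 0.842, giving δ = 2.123.
δ = d·√n ⇒ n = (δ/d)² = (2.123 / 0.2500)² = 72.13.
Round up to the next whole unit.

n = 73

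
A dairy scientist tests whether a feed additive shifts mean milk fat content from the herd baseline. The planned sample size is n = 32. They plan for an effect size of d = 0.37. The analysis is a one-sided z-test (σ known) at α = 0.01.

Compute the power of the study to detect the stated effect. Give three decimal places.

Noncentrality parameter: δ = d·√n = 0.37 × √32 = 2.0930
One-sided α = 0.01 → critical value z_{0.01} = 2.326.
Power = Φ(δ − 2.326) = Φ(-0.233) = 0.4078.

Power ≈ 0.408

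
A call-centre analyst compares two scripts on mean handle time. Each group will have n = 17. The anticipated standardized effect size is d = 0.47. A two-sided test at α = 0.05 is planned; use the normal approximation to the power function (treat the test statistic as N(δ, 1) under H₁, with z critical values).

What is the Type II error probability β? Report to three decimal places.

β ≈ 0.722

Noncentrality parameter: δ = d·√(n/2) = 0.47 × √(17/2) = 1.3703
Two-sided α = 0.05 → critical value z_{0.025} = 1.960.
Power = Φ(δ − 1.960) + Φ(−δ − 1.960) = Φ(-0.590) + Φ(-3.330) = 0.2777 + 0.0004 = 0.2781.
Type II error: β = 1 − power = 1 − 0.2781 = 0.7219.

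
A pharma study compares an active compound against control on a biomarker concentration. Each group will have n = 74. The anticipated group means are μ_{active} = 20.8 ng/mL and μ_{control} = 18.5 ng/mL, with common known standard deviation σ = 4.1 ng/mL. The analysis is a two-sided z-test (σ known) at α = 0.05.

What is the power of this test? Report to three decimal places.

Power ≈ 0.927

Standardized effect: d = |μ_{active} − μ_{control}| / σ = |20.8 − 18.5| / 4.1 = 0.5610
Noncentrality parameter: δ = d·√(n/2) = 0.5610 × √(74/2) = 3.4123
Critical value for a two-sided test at α = 0.05: z_{α/2} = 1.960.
Power = Φ(δ − 1.960) + Φ(−δ − 1.960) = Φ(1.452) + Φ(-5.372) = 0.9268 + 0.0000 = 0.9268.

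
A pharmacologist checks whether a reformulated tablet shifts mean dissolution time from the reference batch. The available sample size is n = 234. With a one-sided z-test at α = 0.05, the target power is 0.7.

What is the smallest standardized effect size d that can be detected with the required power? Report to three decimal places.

d ≈ 0.142

Required noncentrality: δ = z_{0.05} + z_{0.30} = 1.645 + 0.524 = 2.169.
δ = d·√n ⇒ d = δ/√n = 2.169/√234 = 0.1418.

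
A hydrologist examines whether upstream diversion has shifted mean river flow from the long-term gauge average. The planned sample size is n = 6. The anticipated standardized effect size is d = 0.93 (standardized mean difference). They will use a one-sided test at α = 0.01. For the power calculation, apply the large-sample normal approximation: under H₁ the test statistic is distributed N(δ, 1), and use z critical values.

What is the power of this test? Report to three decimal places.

Noncentrality parameter: δ = d·√n = 0.93 × √6 = 2.2780
One-sided α = 0.01 → critical value z_{0.01} = 2.326.
Power = P(Z > 2.326 − δ) = Φ(-0.048) = 0.4807.

Power ≈ 0.481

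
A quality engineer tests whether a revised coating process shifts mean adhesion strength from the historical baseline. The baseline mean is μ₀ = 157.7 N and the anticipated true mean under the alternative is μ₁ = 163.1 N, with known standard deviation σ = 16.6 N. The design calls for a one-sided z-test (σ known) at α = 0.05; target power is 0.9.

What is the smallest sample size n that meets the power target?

n = 81

Standardized effect: d = |μ₁ − μ₀| / σ = |163.1 − 157.7| / 16.6 = 0.3253
Set Φ(δ − 1.645) = 0.9; then δ − 1.645 = Φ⁻¹(0.9) = 1.282, giving δ = 2.926.
δ = d·√n ⇒ n = (δ/d)² = (2.926 / 0.3253)² = 80.93.
Rounding up, n = 81.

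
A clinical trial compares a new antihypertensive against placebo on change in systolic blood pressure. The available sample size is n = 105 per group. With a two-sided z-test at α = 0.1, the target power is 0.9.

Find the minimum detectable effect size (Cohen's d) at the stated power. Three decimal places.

d ≈ 0.404

Need Φ(δ − 1.645) = 0.9, so δ = 1.645 + 1.282 = 2.926.
(Lower-tail contribution to power is negligible for δ > 0.)
δ = d·√(n/2) ⇒ d = δ/√(n/2) = 2.926/√(105/2) = 0.4039.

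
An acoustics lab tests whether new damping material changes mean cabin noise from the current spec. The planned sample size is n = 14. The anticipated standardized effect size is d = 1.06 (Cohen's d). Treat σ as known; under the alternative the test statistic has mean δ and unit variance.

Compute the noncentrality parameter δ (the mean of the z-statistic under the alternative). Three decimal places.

δ ≈ 3.966

The noncentrality parameter scales effect size by the design's sample-size factor: δ = d·√n = 1.06 × √14 = 3.9662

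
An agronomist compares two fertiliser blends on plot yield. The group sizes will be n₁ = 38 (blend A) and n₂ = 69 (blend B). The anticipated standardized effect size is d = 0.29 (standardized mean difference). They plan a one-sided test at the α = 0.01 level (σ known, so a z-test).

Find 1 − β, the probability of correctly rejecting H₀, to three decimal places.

Noncentrality parameter: λ = d / √(1/n₁ + 1/n₂) = 0.29 / √(1/38 + 1/69) = 1.4356
Critical value for a one-sided test at α = 0.01: z_α = 2.326.
Power = P(Z > 2.326 − λ) = Φ(-0.891) = 0.1865.

Power ≈ 0.187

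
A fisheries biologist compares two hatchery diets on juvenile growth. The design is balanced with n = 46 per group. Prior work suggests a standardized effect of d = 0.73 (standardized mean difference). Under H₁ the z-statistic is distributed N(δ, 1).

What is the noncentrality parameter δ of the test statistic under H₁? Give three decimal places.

δ = d·√(n/2) = 0.73 × √(46/2) = 3.5010

δ ≈ 3.501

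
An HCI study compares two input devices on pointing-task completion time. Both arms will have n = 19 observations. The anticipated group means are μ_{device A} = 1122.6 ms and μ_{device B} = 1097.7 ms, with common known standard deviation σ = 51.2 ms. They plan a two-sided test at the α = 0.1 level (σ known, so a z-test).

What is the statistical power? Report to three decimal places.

Power ≈ 0.443

Standardized effect: d = |μ_{device A} − μ_{device B}| / σ = |1122.6 − 1097.7| / 51.2 = 0.4863
Noncentrality parameter: δ = d·√(n/2) = 0.4863 × √(19/2) = 1.4990
Critical value for a two-sided test at α = 0.1: z_{α/2} = 1.645.
Power = Φ(δ − 1.645) + Φ(−δ − 1.645) = Φ(-0.146) + Φ(-3.144) = 0.4420 + 0.0008 = 0.4428.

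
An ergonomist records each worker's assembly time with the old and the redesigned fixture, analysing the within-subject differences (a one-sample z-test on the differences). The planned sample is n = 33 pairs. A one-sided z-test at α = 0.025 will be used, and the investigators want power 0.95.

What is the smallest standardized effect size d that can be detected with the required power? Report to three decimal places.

Need Φ(δ − 1.960) = 0.95, so δ = 1.960 + 1.645 = 3.605.
δ = d·√n ⇒ d = δ/√n = 3.605/√33 = 0.6275.

d ≈ 0.628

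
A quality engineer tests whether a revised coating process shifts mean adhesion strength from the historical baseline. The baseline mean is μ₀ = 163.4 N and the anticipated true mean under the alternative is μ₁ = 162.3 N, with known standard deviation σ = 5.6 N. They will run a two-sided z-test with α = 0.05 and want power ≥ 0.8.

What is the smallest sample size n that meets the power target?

n = 204

Standardized effect: d = |μ₁ − μ₀| / σ = |162.3 − 163.4| / 5.6 = 0.1964
For power 0.8 need Φ(δ − z_{0.025}) = 0.8, so δ = z_{0.025} + z_{0.20} = 1.960 + 0.842 = 2.802.
(The Φ(−δ − z_{α/2}) term is vanishingly small for δ > 0 and is dropped in the standard sample-size formula.)
δ = d·√n ⇒ n = (δ/d)² = (2.802 / 0.1964)² = 203.42.
Round up to the next whole unit.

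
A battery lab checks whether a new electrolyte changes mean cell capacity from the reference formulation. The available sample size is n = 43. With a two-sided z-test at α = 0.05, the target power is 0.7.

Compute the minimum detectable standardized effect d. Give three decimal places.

d ≈ 0.379

Required noncentrality: δ = z_{0.025} + z_{0.30} = 1.960 + 0.524 = 2.484.
(The second rejection-region term Φ(−δ − z_{α/2}) is negligible and dropped.)
δ = d·√n ⇒ d = δ/√n = 2.484/√43 = 0.3789.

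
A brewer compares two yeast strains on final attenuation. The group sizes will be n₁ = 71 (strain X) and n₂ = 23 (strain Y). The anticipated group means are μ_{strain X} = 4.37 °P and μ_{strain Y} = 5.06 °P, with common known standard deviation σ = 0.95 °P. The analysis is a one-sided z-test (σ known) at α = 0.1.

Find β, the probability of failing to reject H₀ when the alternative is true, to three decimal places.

Standardized effect: d = |μ_{strain X} − μ_{strain Y}| / σ = |4.37 − 5.06| / 0.95 = 0.7263
Noncentrality parameter: δ = d / √(1/n₁ + 1/n₂) = 0.7263 / √(1/71 + 1/23) = 3.0273
Critical value for a one-sided test at α = 0.1: z_α = 1.282.
Power = Φ(δ − 1.282) = Φ(1.746) = 0.9596.
Type II error: β = 1 − power = 1 − 0.9596 = 0.0404.

β ≈ 0.040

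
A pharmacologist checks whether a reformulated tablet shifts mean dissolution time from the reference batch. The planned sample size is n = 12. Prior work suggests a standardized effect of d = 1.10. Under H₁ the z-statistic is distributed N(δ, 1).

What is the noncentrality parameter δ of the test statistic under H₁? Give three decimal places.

δ = d·√n = 1.10 × √12 = 3.8105

δ ≈ 3.811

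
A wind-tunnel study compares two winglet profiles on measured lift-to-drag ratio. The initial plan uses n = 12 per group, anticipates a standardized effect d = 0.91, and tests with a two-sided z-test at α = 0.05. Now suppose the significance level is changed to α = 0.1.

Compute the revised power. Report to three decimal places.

Power ≈ 0.721

δ = d·√(n/2) = 0.91 × √(12/2) = 2.2290 (unchanged). New critical value: z_{0.05} = 1.645.
Revised power = Φ(δ − 1.645) + Φ(−δ − 1.645) = Φ(0.584) + Φ(-3.874) = 0.7205 + 0.0001 = 0.7205.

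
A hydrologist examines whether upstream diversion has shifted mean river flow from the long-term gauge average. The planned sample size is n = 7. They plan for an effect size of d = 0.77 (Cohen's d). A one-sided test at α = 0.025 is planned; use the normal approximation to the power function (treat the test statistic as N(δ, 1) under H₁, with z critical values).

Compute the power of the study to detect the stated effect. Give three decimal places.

Noncentrality parameter: δ = d·√n = 0.77 × √7 = 2.0372
One-sided α = 0.025 → critical value z_{0.025} = 1.960.
Power = Φ(δ − 1.960) = Φ(0.077) = 0.5308.

Power ≈ 0.531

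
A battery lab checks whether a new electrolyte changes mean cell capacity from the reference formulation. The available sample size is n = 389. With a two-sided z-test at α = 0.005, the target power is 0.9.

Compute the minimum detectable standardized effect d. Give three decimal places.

d ≈ 0.207

Required noncentrality: δ = z_{0.0025} + z_{0.10} = 2.807 + 1.282 = 4.089.
(Lower-tail contribution to power is negligible for δ > 0.)
δ = d·√n ⇒ d = δ/√n = 4.089/√389 = 0.2073.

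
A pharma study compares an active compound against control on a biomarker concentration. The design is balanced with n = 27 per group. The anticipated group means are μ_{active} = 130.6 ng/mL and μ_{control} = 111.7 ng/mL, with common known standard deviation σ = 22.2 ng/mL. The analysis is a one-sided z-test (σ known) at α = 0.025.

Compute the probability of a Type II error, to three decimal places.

β ≈ 0.121

Standardized effect: d = |μ_{active} − μ_{control}| / σ = |130.6 − 111.7| / 22.2 = 0.8514
Noncentrality parameter: δ = d·√(n/2) = 0.8514 × √(27/2) = 3.1281
One-sided α = 0.025 → critical value z_{0.025} = 1.960.
Power = P(Z > 1.960 − δ) = Φ(1.168) = 0.8786.
Type II error: β = 1 − power = 1 − 0.8786 = 0.1214.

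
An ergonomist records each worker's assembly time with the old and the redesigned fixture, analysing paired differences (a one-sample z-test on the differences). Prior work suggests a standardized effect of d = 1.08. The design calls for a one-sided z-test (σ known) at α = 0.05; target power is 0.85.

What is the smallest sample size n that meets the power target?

n = 7

For power 0.85 need Φ(δ − z_{0.05}) = 0.85, so δ = z_{0.05} + z_{0.15} = 1.645 + 1.036 = 2.681.
δ = d·√n ⇒ n = (δ/d)² = (2.681 / 1.08)² = 6.16.
Round up to the next whole unit.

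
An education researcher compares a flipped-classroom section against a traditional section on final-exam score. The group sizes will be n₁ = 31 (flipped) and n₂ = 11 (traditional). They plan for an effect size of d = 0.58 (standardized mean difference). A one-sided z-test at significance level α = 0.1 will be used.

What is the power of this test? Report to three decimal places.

Power ≈ 0.645

Noncentrality parameter: δ = d / √(1/n₁ + 1/n₂) = 0.58 / √(1/31 + 1/11) = 1.6526
One-sided α = 0.1 → critical value z_{0.1} = 1.282.
Power = Φ(δ − 1.282) = Φ(0.371) = 0.6447.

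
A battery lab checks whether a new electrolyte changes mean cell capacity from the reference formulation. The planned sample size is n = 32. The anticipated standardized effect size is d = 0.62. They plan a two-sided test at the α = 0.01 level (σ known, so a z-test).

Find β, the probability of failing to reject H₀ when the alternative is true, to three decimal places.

β ≈ 0.176

Noncentrality parameter: δ = d·√n = 0.62 × √32 = 3.5072
Critical value for a two-sided test at α = 0.01: z_{α/2} = 2.576.
Power = Φ(δ − 2.576) + Φ(−δ − 2.576) = Φ(0.931) + Φ(-6.083) = 0.8242 + 0.0000 = 0.8242.
Type II error: β = 1 − power = 1 − 0.8242 = 0.1758.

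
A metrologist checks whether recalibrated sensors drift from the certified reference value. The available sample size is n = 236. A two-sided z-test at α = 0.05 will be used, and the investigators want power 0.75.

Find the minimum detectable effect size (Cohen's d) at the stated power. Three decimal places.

Required noncentrality: δ = z_{0.025} + z_{0.25} = 1.960 + 0.674 = 2.634.
(Lower-tail contribution to power is negligible for δ > 0.)
δ = d·√n ⇒ d = δ/√n = 2.634/√236 = 0.1715.

d ≈ 0.171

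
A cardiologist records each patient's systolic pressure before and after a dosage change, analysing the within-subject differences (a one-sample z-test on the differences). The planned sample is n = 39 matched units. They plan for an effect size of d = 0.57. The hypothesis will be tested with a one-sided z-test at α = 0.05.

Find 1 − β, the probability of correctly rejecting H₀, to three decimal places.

Power ≈ 0.972

Noncentrality parameter: δ = d·√n = 0.57 × √39 = 3.5596
Critical value for a one-sided test at α = 0.05: z_α = 1.645.
Power = P(Z > 1.645 − δ) = Φ(1.915) = 0.9722.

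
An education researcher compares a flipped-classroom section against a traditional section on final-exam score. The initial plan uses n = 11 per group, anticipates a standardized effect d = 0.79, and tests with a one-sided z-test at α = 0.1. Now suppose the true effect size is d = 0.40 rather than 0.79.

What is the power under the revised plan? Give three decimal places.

Power ≈ 0.366

With d = 0.40: δ = d·√(n/2) = 0.40 × √(11/2) = 0.9381. Critical value z_{0.1} = 1.282.
Revised power = P(Z > 1.282 − δ) = Φ(-0.343) = 0.3656.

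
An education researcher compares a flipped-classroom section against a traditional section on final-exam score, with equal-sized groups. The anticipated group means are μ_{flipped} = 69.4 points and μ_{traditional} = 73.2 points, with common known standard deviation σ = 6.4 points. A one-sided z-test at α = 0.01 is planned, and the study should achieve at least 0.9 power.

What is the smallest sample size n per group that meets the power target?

Standardized effect: d = |μ_{flipped} − μ_{traditional}| / σ = |69.4 − 73.2| / 6.4 = 0.5937
Set Φ(δ − 2.326) = 0.9; then δ − 2.326 = Φ⁻¹(0.9) = 1.282, giving δ = 3.608.
δ = d·√(n/2) ⇒ n = 2(δ/d)² = 2 × (3.608 / 0.5937)² = 73.85.
Rounding up, n = 74 per group.

n = 74 per group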